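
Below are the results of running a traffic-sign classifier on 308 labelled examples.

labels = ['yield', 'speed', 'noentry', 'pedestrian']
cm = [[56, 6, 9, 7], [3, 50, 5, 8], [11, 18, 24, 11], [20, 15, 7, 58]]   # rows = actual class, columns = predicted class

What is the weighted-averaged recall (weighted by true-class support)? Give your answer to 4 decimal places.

0.6104

Per-class recall (TP/(TP+FN)):
  yield: TP=56, FN=6+9+7=22 → 56/78 = 0.71795
  speed: TP=50, FN=3+5+8=16 → 50/66 = 0.75758
  noentry: TP=24, FN=11+18+11=40 → 24/64 = 0.37500
  pedestrian: TP=58, FN=20+15+7=42 → 58/100 = 0.58000
Weighted-recall = Σ (supportᵢ/N)·recallᵢ with N=308: (78/308)·0.71795 + (66/308)·0.75758 + (64/308)·0.37500 + (100/308)·0.58000 = 0.6104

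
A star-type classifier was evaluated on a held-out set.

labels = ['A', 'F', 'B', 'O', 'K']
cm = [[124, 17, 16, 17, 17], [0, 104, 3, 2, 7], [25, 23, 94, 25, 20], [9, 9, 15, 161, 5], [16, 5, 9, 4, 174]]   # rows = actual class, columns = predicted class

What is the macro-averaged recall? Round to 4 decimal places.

0.7388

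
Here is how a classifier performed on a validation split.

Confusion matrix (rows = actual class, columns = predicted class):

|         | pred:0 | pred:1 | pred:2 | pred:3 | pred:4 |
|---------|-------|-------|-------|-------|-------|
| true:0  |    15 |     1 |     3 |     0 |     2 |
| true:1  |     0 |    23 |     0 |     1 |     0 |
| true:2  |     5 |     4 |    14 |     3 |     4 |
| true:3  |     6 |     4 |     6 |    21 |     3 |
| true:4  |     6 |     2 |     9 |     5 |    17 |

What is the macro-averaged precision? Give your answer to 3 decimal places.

Per-class precision (TP/(TP+FP)):
  0: TP=15, FP=0+5+6+6=17 → 15/32 = 0.4688
  1: TP=23, FP=1+4+4+2=11 → 23/34 = 0.6765
  2: TP=14, FP=3+0+6+9=18 → 14/32 = 0.4375
  3: TP=21, FP=0+1+3+5=9 → 21/30 = 0.7000
  4: TP=17, FP=2+0+4+3=9 → 17/26 = 0.6538
Macro-precision = mean = (0.4688 + 0.6765 + 0.4375 + 0.7000 + 0.6538) / 5 = 0.587

0.587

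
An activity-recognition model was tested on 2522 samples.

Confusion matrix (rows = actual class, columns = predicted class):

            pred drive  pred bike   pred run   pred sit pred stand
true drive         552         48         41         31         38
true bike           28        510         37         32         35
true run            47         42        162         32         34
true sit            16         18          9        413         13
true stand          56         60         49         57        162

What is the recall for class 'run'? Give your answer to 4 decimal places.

Treat 'run' as positive and all other classes as negative.
recall = TP/(TP+FN).
run: TP=162, FN=47+42+32+34=155 → 162/317 = 0.51104

0.5110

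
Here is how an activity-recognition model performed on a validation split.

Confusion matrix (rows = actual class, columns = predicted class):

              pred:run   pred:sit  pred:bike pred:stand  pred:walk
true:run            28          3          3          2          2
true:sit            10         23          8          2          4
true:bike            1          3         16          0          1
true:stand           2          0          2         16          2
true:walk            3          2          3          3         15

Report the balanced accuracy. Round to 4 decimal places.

0.6585

Balanced accuracy = mean of per-class recall.
  run: recall = 28/38 = 0.73684
  sit: recall = 23/47 = 0.48936
  bike: recall = 16/21 = 0.76190
  stand: recall = 16/22 = 0.72727
  walk: recall = 15/26 = 0.57692
Mean = (0.73684 + 0.48936 + 0.76190 + 0.72727 + 0.57692) / 5 = 0.6585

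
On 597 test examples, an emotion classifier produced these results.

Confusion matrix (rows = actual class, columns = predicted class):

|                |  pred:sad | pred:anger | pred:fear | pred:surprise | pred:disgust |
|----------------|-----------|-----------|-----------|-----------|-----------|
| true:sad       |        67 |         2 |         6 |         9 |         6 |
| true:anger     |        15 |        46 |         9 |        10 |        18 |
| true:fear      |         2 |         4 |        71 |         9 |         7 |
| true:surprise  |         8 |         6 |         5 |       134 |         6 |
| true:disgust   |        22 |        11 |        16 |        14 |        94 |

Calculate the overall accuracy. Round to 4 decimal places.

Accuracy = trace / total = (67+46+71+134+94=412) / 597 = 412/597 = 0.6901

0.6901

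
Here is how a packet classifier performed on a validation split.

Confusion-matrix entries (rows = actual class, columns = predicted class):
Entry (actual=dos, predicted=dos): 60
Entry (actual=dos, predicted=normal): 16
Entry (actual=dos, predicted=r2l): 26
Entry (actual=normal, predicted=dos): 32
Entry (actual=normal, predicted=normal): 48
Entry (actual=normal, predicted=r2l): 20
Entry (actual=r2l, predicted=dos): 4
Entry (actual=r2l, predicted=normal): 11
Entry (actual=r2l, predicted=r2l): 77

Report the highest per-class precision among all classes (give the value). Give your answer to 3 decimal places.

0.640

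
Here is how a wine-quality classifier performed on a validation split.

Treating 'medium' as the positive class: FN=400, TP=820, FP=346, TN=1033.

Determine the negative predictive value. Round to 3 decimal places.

NPV = TN/(TN+FN) = 1033/(1033+400) = 0.721

0.721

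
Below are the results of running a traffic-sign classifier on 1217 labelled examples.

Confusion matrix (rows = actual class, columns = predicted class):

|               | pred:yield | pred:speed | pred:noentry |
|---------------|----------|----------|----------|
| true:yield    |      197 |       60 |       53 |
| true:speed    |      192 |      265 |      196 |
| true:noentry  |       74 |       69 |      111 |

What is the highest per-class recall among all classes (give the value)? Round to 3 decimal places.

Per-class recall (TP/(TP+FN)):
  yield: TP=197, FN=60+53=113 → 197/310 = 0.6355
  speed: TP=265, FN=192+196=388 → 265/653 = 0.4058
  noentry: TP=111, FN=74+69=143 → 111/254 = 0.4370
Highest is class 'yield' with recall = 0.635.

0.635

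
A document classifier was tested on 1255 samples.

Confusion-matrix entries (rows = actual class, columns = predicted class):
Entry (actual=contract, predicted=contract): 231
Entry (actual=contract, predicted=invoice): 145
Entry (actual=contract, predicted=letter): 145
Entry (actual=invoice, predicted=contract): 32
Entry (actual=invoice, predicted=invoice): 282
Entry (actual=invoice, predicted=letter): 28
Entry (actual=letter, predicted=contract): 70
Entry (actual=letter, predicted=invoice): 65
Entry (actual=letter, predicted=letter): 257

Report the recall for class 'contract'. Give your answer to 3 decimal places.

0.443

recall = TP/(TP+FN).
contract: TP=231, FN=145+145=290 → 231/521 = 0.4434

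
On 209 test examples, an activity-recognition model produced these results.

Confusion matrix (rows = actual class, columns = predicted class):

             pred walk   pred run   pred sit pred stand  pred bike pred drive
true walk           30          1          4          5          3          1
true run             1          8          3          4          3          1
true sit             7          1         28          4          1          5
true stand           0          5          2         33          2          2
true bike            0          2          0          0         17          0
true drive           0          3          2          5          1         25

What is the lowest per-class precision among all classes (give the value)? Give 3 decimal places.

0.400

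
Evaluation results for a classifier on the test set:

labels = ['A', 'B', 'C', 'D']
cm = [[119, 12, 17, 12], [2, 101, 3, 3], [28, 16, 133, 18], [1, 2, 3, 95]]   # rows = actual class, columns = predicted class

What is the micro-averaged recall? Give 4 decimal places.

Micro-averaging pools counts across classes: ΣTP=448, ΣFP=117, ΣFN=117.
Micro-recall = TP/(TP+FN) on pooled counts = 0.7929 (equals overall accuracy in single-label multiclass).

0.7929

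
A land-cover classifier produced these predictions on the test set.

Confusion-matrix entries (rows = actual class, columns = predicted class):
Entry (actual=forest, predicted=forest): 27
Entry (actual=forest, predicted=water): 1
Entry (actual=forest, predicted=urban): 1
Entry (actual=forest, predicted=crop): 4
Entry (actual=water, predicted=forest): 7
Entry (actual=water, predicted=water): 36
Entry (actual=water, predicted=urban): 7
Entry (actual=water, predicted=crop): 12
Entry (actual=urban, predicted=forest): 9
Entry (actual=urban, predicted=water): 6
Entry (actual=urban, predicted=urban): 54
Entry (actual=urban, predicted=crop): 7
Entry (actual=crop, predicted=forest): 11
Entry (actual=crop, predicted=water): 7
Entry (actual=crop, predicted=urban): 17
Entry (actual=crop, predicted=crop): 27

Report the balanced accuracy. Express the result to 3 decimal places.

0.636

Balanced accuracy = mean of per-class recall.
  forest: recall = 27/33 = 0.8182
  water: recall = 36/62 = 0.5806
  urban: recall = 54/76 = 0.7105
  crop: recall = 27/62 = 0.4355
Mean = (0.8182 + 0.5806 + 0.7105 + 0.4355) / 4 = 0.636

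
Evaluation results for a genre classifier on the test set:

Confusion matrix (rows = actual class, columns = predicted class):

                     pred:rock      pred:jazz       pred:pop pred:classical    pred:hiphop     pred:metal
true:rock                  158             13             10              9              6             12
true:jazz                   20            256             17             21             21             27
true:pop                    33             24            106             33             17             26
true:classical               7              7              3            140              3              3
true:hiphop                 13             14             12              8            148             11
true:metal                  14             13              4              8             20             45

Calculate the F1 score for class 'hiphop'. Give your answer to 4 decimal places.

0.7031

Treat 'hiphop' as positive and all other classes as negative.
F1 score = 2·TP/(2·TP+FP+FN).
hiphop: TP=148, FP=6+21+17+3+20=67, FN=13+14+12+8+11=58 → 296/421 = 0.70309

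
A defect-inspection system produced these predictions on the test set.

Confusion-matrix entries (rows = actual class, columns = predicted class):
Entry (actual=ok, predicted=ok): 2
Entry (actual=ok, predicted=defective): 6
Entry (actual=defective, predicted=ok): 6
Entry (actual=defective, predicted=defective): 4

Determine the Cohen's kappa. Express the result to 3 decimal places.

-0.350

Observed agreement pₒ = trace/N = 6/18 = 0.3333
Expected agreement pₑ = Σ (rowᵢ·colᵢ)/N² = (8·8 + 10·10)/18² = 0.5062
κ = (pₒ − pₑ)/(1 − pₑ) = (0.3333 − 0.5062)/(1 − 0.5062) = -0.350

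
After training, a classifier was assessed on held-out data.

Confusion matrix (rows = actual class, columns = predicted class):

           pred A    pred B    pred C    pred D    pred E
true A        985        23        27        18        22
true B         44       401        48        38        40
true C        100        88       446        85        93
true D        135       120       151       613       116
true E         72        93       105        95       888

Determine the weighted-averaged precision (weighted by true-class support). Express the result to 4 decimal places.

Per-class precision (TP/(TP+FP)):
  A: TP=985, FP=44+100+135+72=351 → 985/1336 = 0.73728
  B: TP=401, FP=23+88+120+93=324 → 401/725 = 0.55310
  C: TP=446, FP=27+48+151+105=331 → 446/777 = 0.57400
  D: TP=613, FP=18+38+85+95=236 → 613/849 = 0.72203
  E: TP=888, FP=22+40+93+116=271 → 888/1159 = 0.76618
Weighted-precision = Σ (supportᵢ/N)·precisionᵢ with N=4846: (1075/4846)·0.73728 + (571/4846)·0.55310 + (812/4846)·0.57400 + (1135/4846)·0.72203 + (1253/4846)·0.76618 = 0.6921

0.6921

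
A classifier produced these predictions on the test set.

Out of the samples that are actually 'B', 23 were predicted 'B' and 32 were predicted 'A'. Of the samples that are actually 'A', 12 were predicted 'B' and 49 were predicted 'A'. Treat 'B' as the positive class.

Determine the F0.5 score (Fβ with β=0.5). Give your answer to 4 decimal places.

0.5897

Fβ = (1+β²)·TP / ((1+β²)·TP + β²·FN + FP), with β²=1/4
= 1.25·23 / (1.25·23 + 0.25·32 + 12) = 0.5897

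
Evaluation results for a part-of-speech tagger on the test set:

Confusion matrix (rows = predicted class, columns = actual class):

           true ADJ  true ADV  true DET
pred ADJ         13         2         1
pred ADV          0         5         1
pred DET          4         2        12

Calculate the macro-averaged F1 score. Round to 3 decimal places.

0.735

Per-class F1 score (2·TP/(2·TP+FP+FN)):
  ADJ: TP=13, FP=2+1=3, FN=0+4=4 → 26/33 = 0.7879
  ADV: TP=5, FP=0+1=1, FN=2+2=4 → 10/15 = 0.6667
  DET: TP=12, FP=4+2=6, FN=1+1=2 → 24/32 = 0.7500
Macro-F1 score = mean = (0.7879 + 0.6667 + 0.7500) / 3 = 0.735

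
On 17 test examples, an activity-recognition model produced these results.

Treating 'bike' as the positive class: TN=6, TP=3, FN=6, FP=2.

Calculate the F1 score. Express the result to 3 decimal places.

0.429

Precision = TP/(TP+FP) = 3/5 = 0.6000
Recall = TP/(TP+FN) = 3/9 = 0.3333
F1 = 2·TP/(2·TP+FP+FN) = 6/14 = 0.429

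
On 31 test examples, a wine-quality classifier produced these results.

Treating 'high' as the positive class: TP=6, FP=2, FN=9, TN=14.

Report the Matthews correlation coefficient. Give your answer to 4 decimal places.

MCC = (TP·TN − FP·FN) / √((TP+FP)(TP+FN)(TN+FP)(TN+FN))
Numerator = 6·14 − 2·9 = 66
Denominator = √(8·15·16·23) = √44160 = 210.1428
MCC = 66 / 210.1428 = 0.3141

0.3141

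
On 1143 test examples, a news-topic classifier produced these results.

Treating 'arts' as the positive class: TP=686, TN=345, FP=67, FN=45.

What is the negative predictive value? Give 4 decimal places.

0.8846

NPV = TN/(TN+FN) = 345/(345+45) = 0.8846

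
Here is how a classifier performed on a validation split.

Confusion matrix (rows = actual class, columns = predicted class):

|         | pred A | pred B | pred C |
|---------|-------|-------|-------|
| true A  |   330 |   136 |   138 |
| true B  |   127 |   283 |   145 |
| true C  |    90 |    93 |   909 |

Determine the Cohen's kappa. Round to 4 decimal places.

Observed agreement pₒ = trace/N = 1522/2251 = 0.67614
Expected agreement pₑ = Σ (rowᵢ·colᵢ)/N² = (604·547 + 555·512 + 1092·1192)/2251² = 0.37817
κ = (pₒ − pₑ)/(1 − pₑ) = (0.67614 − 0.37817)/(1 − 0.37817) = 0.4792

0.4792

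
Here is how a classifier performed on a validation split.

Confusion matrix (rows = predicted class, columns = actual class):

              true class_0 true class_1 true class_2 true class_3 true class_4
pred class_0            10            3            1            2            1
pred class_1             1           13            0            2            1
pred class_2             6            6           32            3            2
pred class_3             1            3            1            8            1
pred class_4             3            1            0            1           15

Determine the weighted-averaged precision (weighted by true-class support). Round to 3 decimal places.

0.672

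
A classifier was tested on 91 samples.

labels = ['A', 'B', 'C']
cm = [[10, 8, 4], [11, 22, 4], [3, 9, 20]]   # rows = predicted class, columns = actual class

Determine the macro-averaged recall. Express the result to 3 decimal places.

0.565

Per-class recall (TP/(TP+FN)):
  A: TP=10, FN=11+3=14 → 10/24 = 0.4167
  B: TP=22, FN=8+9=17 → 22/39 = 0.5641
  C: TP=20, FN=4+4=8 → 20/28 = 0.7143
Macro-recall = mean = (0.4167 + 0.5641 + 0.7143) / 3 = 0.565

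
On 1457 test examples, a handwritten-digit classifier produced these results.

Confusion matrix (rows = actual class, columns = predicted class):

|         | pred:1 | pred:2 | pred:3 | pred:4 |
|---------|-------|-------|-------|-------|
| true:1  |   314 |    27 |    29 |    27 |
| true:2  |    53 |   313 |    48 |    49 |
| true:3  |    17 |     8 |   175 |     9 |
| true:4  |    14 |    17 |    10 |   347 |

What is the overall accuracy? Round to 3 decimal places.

0.789

Accuracy = trace / total = (314+313+175+347=1149) / 1457 = 1149/1457 = 0.789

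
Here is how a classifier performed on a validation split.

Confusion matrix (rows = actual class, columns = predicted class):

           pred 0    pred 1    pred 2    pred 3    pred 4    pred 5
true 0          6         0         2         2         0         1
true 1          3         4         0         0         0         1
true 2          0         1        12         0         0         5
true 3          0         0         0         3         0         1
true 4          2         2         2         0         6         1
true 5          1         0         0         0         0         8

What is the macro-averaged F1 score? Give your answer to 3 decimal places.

Per-class F1 score (2·TP/(2·TP+FP+FN)):
  0: TP=6, FP=3+0+0+2+1=6, FN=0+2+2+0+1=5 → 12/23 = 0.5217
  1: TP=4, FP=0+1+0+2+0=3, FN=3+0+0+0+1=4 → 8/15 = 0.5333
  2: TP=12, FP=2+0+0+2+0=4, FN=0+1+0+0+5=6 → 24/34 = 0.7059
  3: TP=3, FP=2+0+0+0+0=2, FN=0+0+0+0+1=1 → 6/9 = 0.6667
  4: TP=6, FP=0+0+0+0+0=0, FN=2+2+2+0+1=7 → 12/19 = 0.6316
  5: TP=8, FP=1+1+5+1+1=9, FN=1+0+0+0+0=1 → 16/26 = 0.6154
Macro-F1 score = mean = (0.5217 + 0.5333 + 0.7059 + 0.6667 + 0.6316 + 0.6154) / 6 = 0.612

0.612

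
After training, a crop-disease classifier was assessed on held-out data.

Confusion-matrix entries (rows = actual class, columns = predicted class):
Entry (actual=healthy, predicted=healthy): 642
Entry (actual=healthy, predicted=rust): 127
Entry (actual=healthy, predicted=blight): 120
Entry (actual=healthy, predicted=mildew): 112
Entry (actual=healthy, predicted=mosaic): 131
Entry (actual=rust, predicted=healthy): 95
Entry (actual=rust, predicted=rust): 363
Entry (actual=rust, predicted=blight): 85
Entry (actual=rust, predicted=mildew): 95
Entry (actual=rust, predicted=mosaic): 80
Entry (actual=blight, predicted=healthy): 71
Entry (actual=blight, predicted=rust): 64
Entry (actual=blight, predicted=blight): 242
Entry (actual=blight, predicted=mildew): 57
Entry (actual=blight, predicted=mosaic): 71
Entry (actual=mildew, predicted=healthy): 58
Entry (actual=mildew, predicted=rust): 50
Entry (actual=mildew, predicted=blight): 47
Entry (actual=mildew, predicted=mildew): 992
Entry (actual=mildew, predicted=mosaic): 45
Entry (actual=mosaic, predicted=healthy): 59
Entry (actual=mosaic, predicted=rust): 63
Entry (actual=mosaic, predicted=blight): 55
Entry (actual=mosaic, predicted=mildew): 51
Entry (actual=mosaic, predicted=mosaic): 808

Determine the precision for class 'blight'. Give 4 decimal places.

0.4408

Treat 'blight' as positive and all other classes as negative.
precision = TP/(TP+FP).
blight: TP=242, FP=120+85+47+55=307 → 242/549 = 0.44080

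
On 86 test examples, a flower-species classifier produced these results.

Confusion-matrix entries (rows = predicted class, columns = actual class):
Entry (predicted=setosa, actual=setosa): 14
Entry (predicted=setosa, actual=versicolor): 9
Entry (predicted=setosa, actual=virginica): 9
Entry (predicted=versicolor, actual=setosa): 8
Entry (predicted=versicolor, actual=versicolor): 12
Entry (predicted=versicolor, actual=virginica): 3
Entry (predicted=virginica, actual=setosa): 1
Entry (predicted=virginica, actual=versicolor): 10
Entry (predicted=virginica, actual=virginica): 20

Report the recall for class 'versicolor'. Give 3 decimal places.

Take TP from the diagonal, FP from the rest of the 'versicolor' prediction marginal, FN from the rest of the 'versicolor' actual marginal.
recall = TP/(TP+FN).
versicolor: TP=12, FN=9+10=19 → 12/31 = 0.3871

0.387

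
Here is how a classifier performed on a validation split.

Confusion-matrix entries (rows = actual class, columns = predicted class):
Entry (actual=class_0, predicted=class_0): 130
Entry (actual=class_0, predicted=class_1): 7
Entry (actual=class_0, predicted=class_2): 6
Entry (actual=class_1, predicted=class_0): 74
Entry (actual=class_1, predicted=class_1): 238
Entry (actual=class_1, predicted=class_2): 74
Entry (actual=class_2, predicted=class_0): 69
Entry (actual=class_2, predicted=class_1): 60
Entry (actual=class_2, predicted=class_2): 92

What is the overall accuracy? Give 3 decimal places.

0.613

Accuracy = trace / total = (130+238+92=460) / 750 = 460/750 = 0.613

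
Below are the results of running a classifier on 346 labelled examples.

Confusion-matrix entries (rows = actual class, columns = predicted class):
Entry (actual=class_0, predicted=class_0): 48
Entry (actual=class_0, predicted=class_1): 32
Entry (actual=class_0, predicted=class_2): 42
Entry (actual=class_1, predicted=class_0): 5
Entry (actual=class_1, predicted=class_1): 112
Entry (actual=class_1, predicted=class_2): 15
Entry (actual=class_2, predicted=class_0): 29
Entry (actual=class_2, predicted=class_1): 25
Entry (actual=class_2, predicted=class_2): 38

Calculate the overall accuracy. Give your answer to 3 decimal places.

Accuracy = trace / total = (48+112+38=198) / 346 = 198/346 = 0.572

0.572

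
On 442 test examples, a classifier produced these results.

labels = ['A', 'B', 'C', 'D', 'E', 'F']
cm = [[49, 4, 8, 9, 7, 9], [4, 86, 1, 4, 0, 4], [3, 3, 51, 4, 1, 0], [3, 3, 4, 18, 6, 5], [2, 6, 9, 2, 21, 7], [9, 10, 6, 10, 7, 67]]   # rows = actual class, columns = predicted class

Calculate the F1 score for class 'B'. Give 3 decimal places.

0.815

Take TP from the diagonal, FP from the rest of the 'B' prediction marginal, FN from the rest of the 'B' actual marginal.
F1 score = 2·TP/(2·TP+FP+FN).
B: TP=86, FP=4+3+3+6+10=26, FN=4+1+4+0+4=13 → 172/211 = 0.8152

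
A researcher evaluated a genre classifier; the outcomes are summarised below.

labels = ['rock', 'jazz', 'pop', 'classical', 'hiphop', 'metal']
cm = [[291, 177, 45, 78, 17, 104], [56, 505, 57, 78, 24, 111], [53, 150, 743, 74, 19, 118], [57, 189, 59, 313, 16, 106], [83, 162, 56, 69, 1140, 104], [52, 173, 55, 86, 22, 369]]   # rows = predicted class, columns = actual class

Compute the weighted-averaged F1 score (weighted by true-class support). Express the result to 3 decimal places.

0.565

Per-class F1 score (2·TP/(2·TP+FP+FN)):
  rock: TP=291, FP=177+45+78+17+104=421, FN=56+53+57+83+52=301 → 582/1304 = 0.4463
  jazz: TP=505, FP=56+57+78+24+111=326, FN=177+150+189+162+173=851 → 1010/2187 = 0.4618
  pop: TP=743, FP=53+150+74+19+118=414, FN=45+57+59+56+55=272 → 1486/2172 = 0.6842
  classical: TP=313, FP=57+189+59+16+106=427, FN=78+78+74+69+86=385 → 626/1438 = 0.4353
  hiphop: TP=1140, FP=83+162+56+69+104=474, FN=17+24+19+16+22=98 → 2280/2852 = 0.7994
  metal: TP=369, FP=52+173+55+86+22=388, FN=104+111+118+106+104=543 → 738/1669 = 0.4422
Weighted-F1 score = Σ (supportᵢ/N)·F1 scoreᵢ with N=5811: (592/5811)·0.4463 + (1356/5811)·0.4618 + (1015/5811)·0.6842 + (698/5811)·0.4353 + (1238/5811)·0.7994 + (912/5811)·0.4422 = 0.565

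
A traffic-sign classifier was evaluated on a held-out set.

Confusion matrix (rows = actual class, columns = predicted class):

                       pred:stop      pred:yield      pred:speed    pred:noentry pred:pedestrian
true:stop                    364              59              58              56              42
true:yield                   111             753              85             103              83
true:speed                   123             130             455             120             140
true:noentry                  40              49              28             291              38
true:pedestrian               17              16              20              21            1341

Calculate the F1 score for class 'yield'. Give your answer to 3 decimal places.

0.703

Take TP from the diagonal, FP from the rest of the 'yield' prediction marginal, FN from the rest of the 'yield' actual marginal.
F1 score = 2·TP/(2·TP+FP+FN).
yield: TP=753, FP=59+130+49+16=254, FN=111+85+103+83=382 → 1506/2142 = 0.7031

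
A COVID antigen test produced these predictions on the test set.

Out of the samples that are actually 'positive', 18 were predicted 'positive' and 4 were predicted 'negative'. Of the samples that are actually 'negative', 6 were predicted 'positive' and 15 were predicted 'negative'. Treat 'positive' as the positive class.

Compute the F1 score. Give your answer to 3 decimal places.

0.783

Precision = TP/(TP+FP) = 18/24 = 0.7500
Recall = TP/(TP+FN) = 18/22 = 0.8182
F1 = 2·TP/(2·TP+FP+FN) = 36/46 = 0.783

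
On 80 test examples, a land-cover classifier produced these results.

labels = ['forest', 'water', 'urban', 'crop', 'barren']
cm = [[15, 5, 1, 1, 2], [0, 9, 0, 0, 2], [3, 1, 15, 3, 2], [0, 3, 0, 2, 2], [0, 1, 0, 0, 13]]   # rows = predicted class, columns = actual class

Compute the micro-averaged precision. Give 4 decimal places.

Micro-averaging pools counts across classes: ΣTP=54, ΣFP=26, ΣFN=26.
Micro-precision = TP/(TP+FP) on pooled counts = 0.6750 (equals overall accuracy in single-label multiclass).

0.6750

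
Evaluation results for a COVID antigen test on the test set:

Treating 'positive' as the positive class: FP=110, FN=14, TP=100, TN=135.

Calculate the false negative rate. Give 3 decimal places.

FNR = FN/(FN+TP) = 14/(14+100) = 0.123

0.123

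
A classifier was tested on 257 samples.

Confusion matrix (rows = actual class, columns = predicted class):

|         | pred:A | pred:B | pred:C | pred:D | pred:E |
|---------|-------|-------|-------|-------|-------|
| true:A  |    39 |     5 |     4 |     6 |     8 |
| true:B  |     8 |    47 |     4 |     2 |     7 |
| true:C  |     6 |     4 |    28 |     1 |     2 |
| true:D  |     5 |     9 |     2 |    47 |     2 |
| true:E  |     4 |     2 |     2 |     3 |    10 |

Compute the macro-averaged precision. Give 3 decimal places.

Per-class precision (TP/(TP+FP)):
  A: TP=39, FP=8+6+5+4=23 → 39/62 = 0.6290
  B: TP=47, FP=5+4+9+2=20 → 47/67 = 0.7015
  C: TP=28, FP=4+4+2+2=12 → 28/40 = 0.7000
  D: TP=47, FP=6+2+1+3=12 → 47/59 = 0.7966
  E: TP=10, FP=8+7+2+2=19 → 10/29 = 0.3448
Macro-precision = mean = (0.6290 + 0.7015 + 0.7000 + 0.7966 + 0.3448) / 5 = 0.634

0.634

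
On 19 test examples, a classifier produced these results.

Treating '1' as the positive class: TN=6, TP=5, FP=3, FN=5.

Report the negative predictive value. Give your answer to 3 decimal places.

NPV = TN/(TN+FN) = 6/(6+5) = 0.545

0.545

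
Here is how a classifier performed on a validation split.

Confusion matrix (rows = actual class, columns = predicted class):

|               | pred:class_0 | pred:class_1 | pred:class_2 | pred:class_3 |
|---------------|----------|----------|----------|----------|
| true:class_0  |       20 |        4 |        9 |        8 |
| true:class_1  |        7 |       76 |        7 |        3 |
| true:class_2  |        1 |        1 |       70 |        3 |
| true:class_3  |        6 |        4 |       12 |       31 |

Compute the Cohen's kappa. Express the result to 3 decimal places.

0.657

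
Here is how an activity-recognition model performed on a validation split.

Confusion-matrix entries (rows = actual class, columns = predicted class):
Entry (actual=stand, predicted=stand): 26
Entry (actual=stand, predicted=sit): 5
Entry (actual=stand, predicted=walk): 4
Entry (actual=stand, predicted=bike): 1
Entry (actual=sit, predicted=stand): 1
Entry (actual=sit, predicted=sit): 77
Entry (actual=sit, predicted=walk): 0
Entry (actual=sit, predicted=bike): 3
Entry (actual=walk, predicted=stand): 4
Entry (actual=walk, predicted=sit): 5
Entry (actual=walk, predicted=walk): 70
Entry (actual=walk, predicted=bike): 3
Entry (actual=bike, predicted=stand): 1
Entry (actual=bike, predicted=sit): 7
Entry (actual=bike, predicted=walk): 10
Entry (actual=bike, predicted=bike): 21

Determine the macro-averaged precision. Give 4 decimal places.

0.8037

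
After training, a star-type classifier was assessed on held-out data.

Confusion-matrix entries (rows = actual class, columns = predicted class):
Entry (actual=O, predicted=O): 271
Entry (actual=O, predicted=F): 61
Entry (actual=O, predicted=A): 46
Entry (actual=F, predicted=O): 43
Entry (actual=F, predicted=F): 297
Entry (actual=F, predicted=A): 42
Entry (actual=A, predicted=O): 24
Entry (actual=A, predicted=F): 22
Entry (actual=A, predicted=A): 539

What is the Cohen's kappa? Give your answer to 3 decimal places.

0.726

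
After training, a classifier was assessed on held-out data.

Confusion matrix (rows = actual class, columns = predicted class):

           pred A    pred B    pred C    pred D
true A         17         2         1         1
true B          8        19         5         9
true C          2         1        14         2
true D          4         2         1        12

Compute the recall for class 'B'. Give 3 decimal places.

0.463

recall = TP/(TP+FN).
B: TP=19, FN=8+5+9=22 → 19/41 = 0.4634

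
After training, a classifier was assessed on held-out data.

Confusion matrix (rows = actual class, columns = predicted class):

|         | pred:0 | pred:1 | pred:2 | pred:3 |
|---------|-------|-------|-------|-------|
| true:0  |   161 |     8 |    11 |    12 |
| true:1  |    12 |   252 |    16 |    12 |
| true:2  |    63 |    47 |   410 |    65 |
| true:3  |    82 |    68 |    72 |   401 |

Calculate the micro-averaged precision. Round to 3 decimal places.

0.723

Micro-averaging pools counts across classes: ΣTP=1224, ΣFP=468, ΣFN=468.
Micro-precision = TP/(TP+FP) on pooled counts = 0.723 (equals overall accuracy in single-label multiclass).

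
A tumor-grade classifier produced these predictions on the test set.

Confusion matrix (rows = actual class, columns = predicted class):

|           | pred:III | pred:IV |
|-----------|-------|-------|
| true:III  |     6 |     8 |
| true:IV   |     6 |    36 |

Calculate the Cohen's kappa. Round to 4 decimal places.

Observed agreement pₒ = trace/N = 42/56 = 0.75000
Expected agreement pₑ = Σ (rowᵢ·colᵢ)/N² = (14·12 + 42·44)/56² = 0.64286
κ = (pₒ − pₑ)/(1 − pₑ) = (0.75000 − 0.64286)/(1 − 0.64286) = 0.3000

0.3000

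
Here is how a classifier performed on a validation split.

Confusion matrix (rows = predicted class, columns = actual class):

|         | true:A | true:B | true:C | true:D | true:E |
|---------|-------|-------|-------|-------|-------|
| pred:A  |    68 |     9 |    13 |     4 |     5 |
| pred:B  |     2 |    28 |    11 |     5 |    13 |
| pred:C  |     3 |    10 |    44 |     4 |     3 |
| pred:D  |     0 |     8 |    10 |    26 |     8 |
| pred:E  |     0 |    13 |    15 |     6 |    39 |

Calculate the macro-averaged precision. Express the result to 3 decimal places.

Per-class precision (TP/(TP+FP)):
  A: TP=68, FP=9+13+4+5=31 → 68/99 = 0.6869
  B: TP=28, FP=2+11+5+13=31 → 28/59 = 0.4746
  C: TP=44, FP=3+10+4+3=20 → 44/64 = 0.6875
  D: TP=26, FP=0+8+10+8=26 → 26/52 = 0.5000
  E: TP=39, FP=0+13+15+6=34 → 39/73 = 0.5342
Macro-precision = mean = (0.6869 + 0.4746 + 0.6875 + 0.5000 + 0.5342) / 5 = 0.577

0.577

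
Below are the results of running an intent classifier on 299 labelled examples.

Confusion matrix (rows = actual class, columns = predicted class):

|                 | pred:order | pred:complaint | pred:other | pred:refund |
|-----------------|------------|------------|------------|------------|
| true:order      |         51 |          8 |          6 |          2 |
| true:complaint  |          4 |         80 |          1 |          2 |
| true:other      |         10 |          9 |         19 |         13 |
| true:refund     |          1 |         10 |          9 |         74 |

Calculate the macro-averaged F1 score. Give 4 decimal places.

0.7084

Per-class F1 score (2·TP/(2·TP+FP+FN)):
  order: TP=51, FP=4+10+1=15, FN=8+6+2=16 → 102/133 = 0.76692
  complaint: TP=80, FP=8+9+10=27, FN=4+1+2=7 → 160/194 = 0.82474
  other: TP=19, FP=6+1+9=16, FN=10+9+13=32 → 38/86 = 0.44186
  refund: TP=74, FP=2+2+13=17, FN=1+10+9=20 → 148/185 = 0.80000
Macro-F1 score = mean = (0.76692 + 0.82474 + 0.44186 + 0.80000) / 4 = 0.7084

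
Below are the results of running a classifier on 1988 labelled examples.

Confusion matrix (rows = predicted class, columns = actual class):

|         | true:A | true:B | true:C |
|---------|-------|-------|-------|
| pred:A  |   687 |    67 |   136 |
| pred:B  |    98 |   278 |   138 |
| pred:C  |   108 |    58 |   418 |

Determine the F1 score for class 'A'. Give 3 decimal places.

One-vs-rest for 'A': TP = diagonal; FP = other classes predicted 'A'; FN = 'A' predicted as other.
F1 score = 2·TP/(2·TP+FP+FN).
A: TP=687, FP=67+136=203, FN=98+108=206 → 1374/1783 = 0.7706

0.771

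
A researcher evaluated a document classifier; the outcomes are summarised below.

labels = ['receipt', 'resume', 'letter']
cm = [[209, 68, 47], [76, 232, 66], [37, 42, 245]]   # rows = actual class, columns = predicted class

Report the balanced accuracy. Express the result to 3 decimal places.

Balanced accuracy = mean of per-class recall.
  receipt: recall = 209/324 = 0.6451
  resume: recall = 232/374 = 0.6203
  letter: recall = 245/324 = 0.7562
Mean = (0.6451 + 0.6203 + 0.7562) / 3 = 0.674

0.674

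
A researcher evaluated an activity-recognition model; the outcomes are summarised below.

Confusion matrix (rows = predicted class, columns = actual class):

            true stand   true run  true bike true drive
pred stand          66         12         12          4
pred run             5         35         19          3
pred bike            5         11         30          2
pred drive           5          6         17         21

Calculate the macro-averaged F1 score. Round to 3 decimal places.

0.579

Per-class F1 score (2·TP/(2·TP+FP+FN)):
  stand: TP=66, FP=12+12+4=28, FN=5+5+5=15 → 132/175 = 0.7543
  run: TP=35, FP=5+19+3=27, FN=12+11+6=29 → 70/126 = 0.5556
  bike: TP=30, FP=5+11+2=18, FN=12+19+17=48 → 60/126 = 0.4762
  drive: TP=21, FP=5+6+17=28, FN=4+3+2=9 → 42/79 = 0.5316
Macro-F1 score = mean = (0.7543 + 0.5556 + 0.4762 + 0.5316) / 4 = 0.579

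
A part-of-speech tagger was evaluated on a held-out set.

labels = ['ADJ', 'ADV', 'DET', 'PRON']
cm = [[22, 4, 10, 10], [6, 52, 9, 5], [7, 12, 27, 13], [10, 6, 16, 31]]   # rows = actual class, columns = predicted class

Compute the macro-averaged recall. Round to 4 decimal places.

0.5375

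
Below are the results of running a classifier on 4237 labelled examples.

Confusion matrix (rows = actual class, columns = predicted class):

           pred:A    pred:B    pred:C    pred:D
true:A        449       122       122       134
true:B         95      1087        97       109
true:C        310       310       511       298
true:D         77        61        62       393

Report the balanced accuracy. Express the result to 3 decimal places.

0.587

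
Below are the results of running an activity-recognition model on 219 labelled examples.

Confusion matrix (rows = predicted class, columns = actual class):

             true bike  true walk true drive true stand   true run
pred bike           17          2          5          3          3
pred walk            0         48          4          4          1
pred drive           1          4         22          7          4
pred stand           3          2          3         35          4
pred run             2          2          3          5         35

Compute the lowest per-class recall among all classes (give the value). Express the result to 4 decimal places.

Per-class recall (TP/(TP+FN)):
  bike: TP=17, FN=0+1+3+2=6 → 17/23 = 0.73913
  walk: TP=48, FN=2+4+2+2=10 → 48/58 = 0.82759
  drive: TP=22, FN=5+4+3+3=15 → 22/37 = 0.59459
  stand: TP=35, FN=3+4+7+5=19 → 35/54 = 0.64815
  run: TP=35, FN=3+1+4+4=12 → 35/47 = 0.74468
Lowest is class 'drive' with recall = 0.5946.

0.5946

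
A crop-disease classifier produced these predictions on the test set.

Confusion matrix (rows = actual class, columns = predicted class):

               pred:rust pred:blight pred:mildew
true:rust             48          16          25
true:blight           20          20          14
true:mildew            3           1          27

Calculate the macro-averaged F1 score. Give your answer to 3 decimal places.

0.532

Per-class F1 score (2·TP/(2·TP+FP+FN)):
  rust: TP=48, FP=20+3=23, FN=16+25=41 → 96/160 = 0.6000
  blight: TP=20, FP=16+1=17, FN=20+14=34 → 40/91 = 0.4396
  mildew: TP=27, FP=25+14=39, FN=3+1=4 → 54/97 = 0.5567
Macro-F1 score = mean = (0.6000 + 0.4396 + 0.5567) / 3 = 0.532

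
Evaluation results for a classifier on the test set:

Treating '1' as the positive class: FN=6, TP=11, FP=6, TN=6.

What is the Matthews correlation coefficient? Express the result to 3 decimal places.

MCC = (TP·TN − FP·FN) / √((TP+FP)(TP+FN)(TN+FP)(TN+FN))
Numerator = 11·6 − 6·6 = 30
Denominator = √(17·17·12·12) = √41616 = 204.0000
MCC = 30 / 204.0000 = 0.147

0.147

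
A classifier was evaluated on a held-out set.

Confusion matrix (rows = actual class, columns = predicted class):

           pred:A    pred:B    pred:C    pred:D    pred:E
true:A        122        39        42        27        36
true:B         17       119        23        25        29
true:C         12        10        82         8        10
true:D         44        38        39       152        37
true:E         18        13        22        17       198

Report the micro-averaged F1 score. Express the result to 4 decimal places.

Micro-averaging pools counts across classes: ΣTP=673, ΣFP=506, ΣFN=506.
Micro-F1 score = 2·TP/(2·TP+FP+FN) on pooled counts = 0.5708 (equals overall accuracy in single-label multiclass).

0.5708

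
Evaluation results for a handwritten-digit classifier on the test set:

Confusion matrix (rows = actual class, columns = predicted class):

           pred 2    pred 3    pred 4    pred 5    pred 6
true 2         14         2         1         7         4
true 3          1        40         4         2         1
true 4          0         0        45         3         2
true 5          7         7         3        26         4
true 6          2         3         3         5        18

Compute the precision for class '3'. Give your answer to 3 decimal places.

One-vs-rest for '3': TP = diagonal; FP = other classes predicted '3'; FN = '3' predicted as other.
precision = TP/(TP+FP).
3: TP=40, FP=2+0+7+3=12 → 40/52 = 0.7692

0.769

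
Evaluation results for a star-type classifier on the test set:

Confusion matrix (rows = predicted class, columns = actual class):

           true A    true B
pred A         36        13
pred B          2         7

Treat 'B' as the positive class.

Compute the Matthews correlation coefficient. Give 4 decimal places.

MCC = (TP·TN − FP·FN) / √((TP+FP)(TP+FN)(TN+FP)(TN+FN))
Numerator = 7·36 − 2·13 = 226
Denominator = √(9·20·38·49) = √335160 = 578.9300
MCC = 226 / 578.9300 = 0.3904

0.3904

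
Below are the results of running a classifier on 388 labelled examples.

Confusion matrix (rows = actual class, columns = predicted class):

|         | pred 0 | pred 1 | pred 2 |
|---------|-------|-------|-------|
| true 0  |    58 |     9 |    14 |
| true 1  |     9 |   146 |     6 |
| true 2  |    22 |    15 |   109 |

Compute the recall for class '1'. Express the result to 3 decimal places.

0.907

Treat '1' as positive and all other classes as negative.
recall = TP/(TP+FN).
1: TP=146, FN=9+6=15 → 146/161 = 0.9068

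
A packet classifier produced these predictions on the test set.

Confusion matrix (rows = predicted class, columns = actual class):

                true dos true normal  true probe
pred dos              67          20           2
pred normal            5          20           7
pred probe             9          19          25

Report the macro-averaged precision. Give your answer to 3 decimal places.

Per-class precision (TP/(TP+FP)):
  dos: TP=67, FP=20+2=22 → 67/89 = 0.7528
  normal: TP=20, FP=5+7=12 → 20/32 = 0.6250
  probe: TP=25, FP=9+19=28 → 25/53 = 0.4717
Macro-precision = mean = (0.7528 + 0.6250 + 0.4717) / 3 = 0.617

0.617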